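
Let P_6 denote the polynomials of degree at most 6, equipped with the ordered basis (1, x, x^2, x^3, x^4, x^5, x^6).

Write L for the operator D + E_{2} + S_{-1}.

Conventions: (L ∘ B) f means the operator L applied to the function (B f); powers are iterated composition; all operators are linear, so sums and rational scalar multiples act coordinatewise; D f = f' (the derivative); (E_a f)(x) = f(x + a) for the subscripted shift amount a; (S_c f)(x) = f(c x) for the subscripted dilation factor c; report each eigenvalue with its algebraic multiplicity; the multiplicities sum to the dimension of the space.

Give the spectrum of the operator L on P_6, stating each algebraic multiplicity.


image of 1: 2
image of x: 3
image of x^2: 2x^2 + 6x + 4
image of x^3: 9x^2 + 12x + 8
image of x^4: 2x^4 + 12x^3 + 24x^2 + 32x + 16
image of x^5: 15x^4 + 40x^3 + 80x^2 + 80x + 32
image of x^6: 2x^6 + 18x^5 + 60x^4 + 160x^3 + 240x^2 + 192x + 64
the matrix is upper triangular; its diagonal is (2, 0, 2, 0, 2, 0, 2)
for a triangular matrix the eigenvalues are the diagonal entries, with algebraic multiplicity their repetition count

λ = 0 (multiplicity 3), λ = 2 (multiplicity 4)


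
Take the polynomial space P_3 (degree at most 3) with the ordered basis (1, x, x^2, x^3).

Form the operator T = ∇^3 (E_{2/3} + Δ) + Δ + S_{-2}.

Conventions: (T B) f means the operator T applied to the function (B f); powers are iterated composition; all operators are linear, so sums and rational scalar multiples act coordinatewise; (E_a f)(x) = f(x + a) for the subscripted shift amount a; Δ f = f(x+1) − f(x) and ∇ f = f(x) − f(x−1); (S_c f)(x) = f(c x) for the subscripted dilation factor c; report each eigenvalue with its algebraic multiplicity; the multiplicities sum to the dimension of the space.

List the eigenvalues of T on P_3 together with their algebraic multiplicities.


image of 1: 1
image of x: -2x + 1
image of x^2: 4x^2 + 2x + 1
image of x^3: -8x^3 + 3x^2 + 3x + 7
the matrix is upper triangular; its diagonal is (1, -2, 4, -8)
for a triangular matrix the eigenvalues are the diagonal entries, with algebraic multiplicity their repetition count

λ = -8 (multiplicity 1), λ = -2 (multiplicity 1), λ = 1 (multiplicity 1), λ = 4 (multiplicity 1)


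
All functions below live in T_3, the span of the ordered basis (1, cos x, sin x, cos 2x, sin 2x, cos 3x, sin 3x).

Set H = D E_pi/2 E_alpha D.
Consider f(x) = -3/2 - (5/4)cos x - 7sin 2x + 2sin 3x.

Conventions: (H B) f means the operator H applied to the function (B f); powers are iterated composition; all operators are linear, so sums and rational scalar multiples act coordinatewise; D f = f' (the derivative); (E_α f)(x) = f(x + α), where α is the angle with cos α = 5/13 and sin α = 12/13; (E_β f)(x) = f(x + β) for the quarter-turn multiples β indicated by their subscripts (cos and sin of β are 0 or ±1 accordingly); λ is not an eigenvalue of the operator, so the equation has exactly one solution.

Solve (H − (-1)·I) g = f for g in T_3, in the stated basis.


write g with unknown coordinates in the stated basis and equate coefficients in (H − (-1)·I) g = f
solving from the highest basis element down gives g = -3/2 - (5/8)cos x + (1/8)sin x + (3360/1921)cos 2x + (2149/1921)sin 2x + (18315/97529)cos 3x + (9649/97529)sin 3x
check: H g = -(5/8)cos x - (1/8)sin x - (3360/1921)cos 2x - (15596/1921)sin 2x - (18315/97529)cos 3x + (185409/97529)sin 3x
so H g − (-1)·g = -3/2 - (5/4)cos x - 7sin 2x + 2sin 3x = f ✓

the result is g(x) = -3/2 - (5/8)cos x + (1/8)sin x + (3360/1921)cos 2x + (2149/1921)sin 2x + (18315/97529)cos 3x + (9649/97529)sin 3x


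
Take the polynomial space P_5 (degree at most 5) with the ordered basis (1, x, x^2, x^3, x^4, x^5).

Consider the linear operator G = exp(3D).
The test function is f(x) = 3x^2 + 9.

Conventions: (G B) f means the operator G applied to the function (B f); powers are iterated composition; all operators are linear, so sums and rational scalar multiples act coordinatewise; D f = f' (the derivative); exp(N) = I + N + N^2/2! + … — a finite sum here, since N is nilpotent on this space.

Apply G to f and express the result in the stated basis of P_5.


the image equals g(x) = 3x^2 + 18x + 36

order-1 term: 18x
order-2 term: 27
the series for exp(3D) f terminates at order 2
exp(3D) f = 3x^2 + 18x + 36


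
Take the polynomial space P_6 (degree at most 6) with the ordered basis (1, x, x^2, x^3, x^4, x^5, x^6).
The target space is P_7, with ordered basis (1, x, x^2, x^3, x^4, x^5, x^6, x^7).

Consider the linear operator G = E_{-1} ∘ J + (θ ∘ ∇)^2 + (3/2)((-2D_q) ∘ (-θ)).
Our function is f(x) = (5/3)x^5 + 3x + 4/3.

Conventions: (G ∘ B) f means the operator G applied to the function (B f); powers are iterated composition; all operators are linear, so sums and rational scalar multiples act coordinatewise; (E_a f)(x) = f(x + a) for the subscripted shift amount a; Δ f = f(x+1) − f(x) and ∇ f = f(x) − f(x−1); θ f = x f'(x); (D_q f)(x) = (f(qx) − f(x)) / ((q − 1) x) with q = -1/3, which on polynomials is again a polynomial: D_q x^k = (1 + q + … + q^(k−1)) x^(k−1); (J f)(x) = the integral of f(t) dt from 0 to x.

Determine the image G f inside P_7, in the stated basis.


g(x) = (5/18)x^6 - (5/3)x^5 + (3725/162)x^4 + (3550/9)x^3 - (2083/3)x^2 + (1040/3)x + 85/9

J f = (5/18)x^6 + (3/2)x^2 + (4/3)x
E_{-1} J f = (5/18)x^6 - (5/3)x^5 + (25/6)x^4 - (50/9)x^3 + (17/3)x^2 - (10/3)x + 4/9
∇ f = (25/3)x^4 - (50/3)x^3 + (50/3)x^2 - (25/3)x + 14/3
θ ∇ f = (100/3)x^4 - 50x^3 + (100/3)x^2 - (25/3)x
∇ (θ ∘ ∇) f = (400/3)x^3 - 350x^2 + 350x - 125
θ ∇ (θ ∘ ∇) f = 400x^3 - 700x^2 + 350x
θ f = (25/3)x^5 + 3x
(-θ) f = -(25/3)x^5 - 3x
D_q (-θ) f = -(1525/243)x^4 - 3
(-2D_q) (-θ) f = (3050/243)x^4 + 6
((3/2)((-2D_q) ∘ (-θ))) f = (1525/81)x^4 + 9
(E_{-1} ∘ J + (θ ∘ ∇)^2 + (3/2)((-2D_q) ∘ (-θ))) f = (5/18)x^6 - (5/3)x^5 + (3725/162)x^4 + (3550/9)x^3 - (2083/3)x^2 + (1040/3)x + 85/9


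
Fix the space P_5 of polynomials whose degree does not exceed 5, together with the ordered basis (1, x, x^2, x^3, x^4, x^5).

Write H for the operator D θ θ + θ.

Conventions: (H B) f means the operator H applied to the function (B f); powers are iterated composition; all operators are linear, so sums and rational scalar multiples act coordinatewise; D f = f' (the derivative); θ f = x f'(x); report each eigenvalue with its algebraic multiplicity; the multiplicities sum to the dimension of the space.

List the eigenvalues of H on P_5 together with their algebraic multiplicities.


image of 1: 0
image of x: x + 1
image of x^2: 2x^2 + 8x
image of x^3: 3x^3 + 27x^2
image of x^4: 4x^4 + 64x^3
image of x^5: 5x^5 + 125x^4
the matrix is upper triangular; its diagonal is (0, 1, 2, 3, 4, 5)
for a triangular matrix the eigenvalues are the diagonal entries, with algebraic multiplicity their repetition count

λ = 0 (multiplicity 1), λ = 1 (multiplicity 1), λ = 2 (multiplicity 1), λ = 3 (multiplicity 1), λ = 4 (multiplicity 1), λ = 5 (multiplicity 1)


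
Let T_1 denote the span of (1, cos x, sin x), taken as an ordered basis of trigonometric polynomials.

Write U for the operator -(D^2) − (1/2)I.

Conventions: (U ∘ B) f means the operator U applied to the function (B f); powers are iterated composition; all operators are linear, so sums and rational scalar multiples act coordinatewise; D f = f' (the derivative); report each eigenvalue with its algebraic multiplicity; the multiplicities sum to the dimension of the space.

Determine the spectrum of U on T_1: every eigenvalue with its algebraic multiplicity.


λ = -1/2 (multiplicity 1), λ = 1/2 (multiplicity 2)

image of 1: -1/2
image of cos x: (1/2)cos x
image of sin x: (1/2)sin x
the matrix is diagonal; its diagonal is (-1/2, 1/2, 1/2)
for a triangular matrix the eigenvalues are the diagonal entries, with algebraic multiplicity their repetition count


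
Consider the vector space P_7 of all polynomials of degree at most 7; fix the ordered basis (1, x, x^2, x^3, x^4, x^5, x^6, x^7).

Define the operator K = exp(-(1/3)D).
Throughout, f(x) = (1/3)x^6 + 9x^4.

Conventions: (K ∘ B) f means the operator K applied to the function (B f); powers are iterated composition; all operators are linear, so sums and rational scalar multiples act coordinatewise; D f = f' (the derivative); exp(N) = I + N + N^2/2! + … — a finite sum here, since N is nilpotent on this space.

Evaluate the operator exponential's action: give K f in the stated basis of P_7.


g(x) = (1/3)x^6 - (2/3)x^5 + (86/9)x^4 - (992/81)x^3 + (491/81)x^2 - (326/243)x + 244/2187

order-1 term: -(2/3)x^5 - 12x^3
order-2 term: (5/9)x^4 + 6x^2
order-3 term: -(20/81)x^3 - (4/3)x
order-4 term: (5/81)x^2 + 1/9
order-5 term: -(2/243)x
order-6 term: 1/2187
the series for exp(-(1/3)D) f terminates at order 6
exp(-(1/3)D) f = (1/3)x^6 - (2/3)x^5 + (86/9)x^4 - (992/81)x^3 + (491/81)x^2 - (326/243)x + 244/2187


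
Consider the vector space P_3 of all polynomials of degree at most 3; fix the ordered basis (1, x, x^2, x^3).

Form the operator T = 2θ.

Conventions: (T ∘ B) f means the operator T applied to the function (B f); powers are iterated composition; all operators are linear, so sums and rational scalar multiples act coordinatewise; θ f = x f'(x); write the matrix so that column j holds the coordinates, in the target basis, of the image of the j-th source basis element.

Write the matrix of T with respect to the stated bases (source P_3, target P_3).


the matrix is [[0, 0, 0, 0]; [0, 2, 0, 0]; [0, 0, 4, 0]; [0, 0, 0, 6]] (rows listed top to bottom)

image of 1: 0
image of x: 2x
image of x^2: 4x^2
image of x^3: 6x^3
each image's coordinates form column j of the matrix


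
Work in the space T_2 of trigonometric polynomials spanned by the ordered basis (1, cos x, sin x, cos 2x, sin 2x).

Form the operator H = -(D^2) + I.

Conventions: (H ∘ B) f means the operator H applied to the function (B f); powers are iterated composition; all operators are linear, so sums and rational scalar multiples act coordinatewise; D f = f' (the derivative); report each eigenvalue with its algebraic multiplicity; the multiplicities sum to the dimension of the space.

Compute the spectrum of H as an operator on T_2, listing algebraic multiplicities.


λ = 1 (multiplicity 1), λ = 2 (multiplicity 2), λ = 5 (multiplicity 2)

image of 1: 1
image of cos x: 2cos x
image of sin x: 2sin x
image of cos 2x: 5cos 2x
image of sin 2x: 5sin 2x
the matrix is diagonal; its diagonal is (1, 2, 2, 5, 5)
for a triangular matrix the eigenvalues are the diagonal entries, with algebraic multiplicity their repetition count


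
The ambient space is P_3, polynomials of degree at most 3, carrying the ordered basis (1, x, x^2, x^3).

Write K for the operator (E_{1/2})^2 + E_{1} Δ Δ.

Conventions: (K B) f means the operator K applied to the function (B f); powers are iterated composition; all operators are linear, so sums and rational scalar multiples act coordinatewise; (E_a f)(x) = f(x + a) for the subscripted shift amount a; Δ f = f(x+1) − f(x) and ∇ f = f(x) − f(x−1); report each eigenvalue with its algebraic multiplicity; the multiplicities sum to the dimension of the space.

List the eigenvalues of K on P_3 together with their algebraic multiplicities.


λ = 1 (multiplicity 4)

image of 1: 1
image of x: x + 1
image of x^2: x^2 + 2x + 3
image of x^3: x^3 + 3x^2 + 9x + 13
the matrix is upper triangular; its diagonal is (1, 1, 1, 1)
for a triangular matrix the eigenvalues are the diagonal entries, with algebraic multiplicity their repetition count


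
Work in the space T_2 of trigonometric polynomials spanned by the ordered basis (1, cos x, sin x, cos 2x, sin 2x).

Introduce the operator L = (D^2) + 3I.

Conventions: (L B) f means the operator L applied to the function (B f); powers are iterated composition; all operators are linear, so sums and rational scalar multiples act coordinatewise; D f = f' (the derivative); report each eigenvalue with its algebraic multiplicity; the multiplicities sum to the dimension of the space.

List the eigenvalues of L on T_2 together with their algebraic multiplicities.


λ = -1 (multiplicity 2), λ = 2 (multiplicity 2), λ = 3 (multiplicity 1)

image of 1: 3
image of cos x: 2cos x
image of sin x: 2sin x
image of cos 2x: -cos 2x
image of sin 2x: -sin 2x
the matrix is diagonal; its diagonal is (3, 2, 2, -1, -1)
for a triangular matrix the eigenvalues are the diagonal entries, with algebraic multiplicity their repetition count


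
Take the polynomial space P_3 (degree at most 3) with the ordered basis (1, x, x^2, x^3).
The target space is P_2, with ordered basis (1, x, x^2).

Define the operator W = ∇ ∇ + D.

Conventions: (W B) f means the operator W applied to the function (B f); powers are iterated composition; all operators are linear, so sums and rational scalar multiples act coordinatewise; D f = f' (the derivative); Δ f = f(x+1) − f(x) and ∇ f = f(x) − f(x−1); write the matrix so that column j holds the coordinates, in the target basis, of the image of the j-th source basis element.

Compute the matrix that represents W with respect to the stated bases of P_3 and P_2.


image of 1: 0
image of x: 1
image of x^2: 2x + 2
image of x^3: 3x^2 + 6x - 6
each image's coordinates form column j of the matrix

the matrix is [[0, 1, 2, -6]; [0, 0, 2, 6]; [0, 0, 0, 3]] (rows listed top to bottom)


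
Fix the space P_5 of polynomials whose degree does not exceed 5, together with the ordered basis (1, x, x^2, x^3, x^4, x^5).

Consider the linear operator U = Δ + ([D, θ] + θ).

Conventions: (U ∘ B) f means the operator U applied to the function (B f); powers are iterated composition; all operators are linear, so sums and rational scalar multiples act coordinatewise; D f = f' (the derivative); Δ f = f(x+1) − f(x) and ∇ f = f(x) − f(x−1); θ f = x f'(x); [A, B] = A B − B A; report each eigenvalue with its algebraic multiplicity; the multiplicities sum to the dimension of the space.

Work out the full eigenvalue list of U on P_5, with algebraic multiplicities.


λ = 0 (multiplicity 1), λ = 1 (multiplicity 1), λ = 2 (multiplicity 1), λ = 3 (multiplicity 1), λ = 4 (multiplicity 1), λ = 5 (multiplicity 1)

image of 1: 0
image of x: x + 2
image of x^2: 2x^2 + 4x + 1
image of x^3: 3x^3 + 6x^2 + 3x + 1
image of x^4: 4x^4 + 8x^3 + 6x^2 + 4x + 1
image of x^5: 5x^5 + 10x^4 + 10x^3 + 10x^2 + 5x + 1
the matrix is upper triangular; its diagonal is (0, 1, 2, 3, 4, 5)
for a triangular matrix the eigenvalues are the diagonal entries, with algebraic multiplicity their repetition count


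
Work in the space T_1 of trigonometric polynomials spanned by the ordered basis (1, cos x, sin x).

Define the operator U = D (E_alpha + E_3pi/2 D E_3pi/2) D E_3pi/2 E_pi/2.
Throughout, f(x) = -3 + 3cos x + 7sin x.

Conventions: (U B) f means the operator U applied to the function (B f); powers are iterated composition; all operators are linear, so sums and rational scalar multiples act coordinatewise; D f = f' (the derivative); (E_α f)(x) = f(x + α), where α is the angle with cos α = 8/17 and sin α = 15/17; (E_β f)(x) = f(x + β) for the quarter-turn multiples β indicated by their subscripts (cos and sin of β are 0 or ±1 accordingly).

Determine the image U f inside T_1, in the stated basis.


E_pi/2 f = -3 + 7cos x - 3sin x
E_3pi/2 E_pi/2 f = -3 + 3cos x + 7sin x
D E_3pi/2 E_pi/2 f = 7cos x - 3sin x
E_alpha (D E_3pi/2 E_pi/2) f = (11/17)cos x - (129/17)sin x
E_3pi/2 (D E_3pi/2 E_pi/2) f = 3cos x + 7sin x
D E_3pi/2 (D E_3pi/2 E_pi/2) f = 7cos x - 3sin x
E_3pi/2 D E_3pi/2 (D E_3pi/2 E_pi/2) f = 3cos x + 7sin x
(E_alpha + E_3pi/2 D E_3pi/2) (D E_3pi/2 E_pi/2) f = (62/17)cos x - (10/17)sin x
D (E_alpha + E_3pi/2 D E_3pi/2) (D E_3pi/2 E_pi/2) f = -(10/17)cos x - (62/17)sin x

the image equals g(x) = -(10/17)cos x - (62/17)sin x


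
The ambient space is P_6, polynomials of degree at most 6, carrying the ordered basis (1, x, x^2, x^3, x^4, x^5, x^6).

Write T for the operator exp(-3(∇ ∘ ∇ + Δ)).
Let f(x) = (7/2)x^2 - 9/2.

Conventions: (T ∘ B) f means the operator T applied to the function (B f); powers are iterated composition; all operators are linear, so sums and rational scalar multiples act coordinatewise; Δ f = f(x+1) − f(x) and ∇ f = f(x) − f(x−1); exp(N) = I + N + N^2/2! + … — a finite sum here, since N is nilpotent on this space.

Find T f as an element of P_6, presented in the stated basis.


the result is g(x) = (7/2)x^2 - 21x - 9/2

order-1 term: -21x - 63/2
order-2 term: 63/2
the series for exp(-3(∇ ∘ ∇ + Δ)) f terminates at order 2
exp(-3(∇ ∘ ∇ + Δ)) f = (7/2)x^2 - 21x - 9/2


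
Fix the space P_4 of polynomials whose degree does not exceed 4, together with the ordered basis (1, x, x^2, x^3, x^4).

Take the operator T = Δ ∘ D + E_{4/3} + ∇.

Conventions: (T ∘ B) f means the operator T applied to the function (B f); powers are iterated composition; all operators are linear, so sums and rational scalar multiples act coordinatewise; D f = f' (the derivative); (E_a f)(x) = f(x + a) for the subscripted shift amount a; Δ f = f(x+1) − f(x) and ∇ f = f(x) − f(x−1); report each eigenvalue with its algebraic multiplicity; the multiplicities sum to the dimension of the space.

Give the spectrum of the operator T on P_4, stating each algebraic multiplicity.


λ = 1 (multiplicity 5)

image of 1: 1
image of x: x + 7/3
image of x^2: x^2 + (14/3)x + 25/9
image of x^3: x^3 + 7x^2 + (25/3)x + 172/27
image of x^4: x^4 + (28/3)x^3 + (50/3)x^2 + (688/27)x + 499/81
the matrix is upper triangular; its diagonal is (1, 1, 1, 1, 1)
for a triangular matrix the eigenvalues are the diagonal entries, with algebraic multiplicity their repetition count


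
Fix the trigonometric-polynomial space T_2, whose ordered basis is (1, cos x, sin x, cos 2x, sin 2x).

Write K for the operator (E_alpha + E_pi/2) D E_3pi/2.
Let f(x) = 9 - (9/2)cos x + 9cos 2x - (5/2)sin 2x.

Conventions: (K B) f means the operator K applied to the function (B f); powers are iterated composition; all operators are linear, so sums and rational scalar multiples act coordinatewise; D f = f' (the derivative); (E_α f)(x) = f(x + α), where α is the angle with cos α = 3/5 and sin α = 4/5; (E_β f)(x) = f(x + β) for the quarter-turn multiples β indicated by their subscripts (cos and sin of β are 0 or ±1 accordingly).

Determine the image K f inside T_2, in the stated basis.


g(x) = -(27/10)cos x + (81/10)sin x + (272/25)cos 2x - (696/25)sin 2x

E_3pi/2 f = 9 - (9/2)sin x - 9cos 2x + (5/2)sin 2x
D E_3pi/2 f = -(9/2)cos x + 5cos 2x + 18sin 2x
E_alpha D E_3pi/2 f = -(27/10)cos x + (18/5)sin x + (397/25)cos 2x - (246/25)sin 2x
E_pi/2 D E_3pi/2 f = (9/2)sin x - 5cos 2x - 18sin 2x
(E_alpha + E_pi/2) D E_3pi/2 f = -(27/10)cos x + (81/10)sin x + (272/25)cos 2x - (696/25)sin 2x


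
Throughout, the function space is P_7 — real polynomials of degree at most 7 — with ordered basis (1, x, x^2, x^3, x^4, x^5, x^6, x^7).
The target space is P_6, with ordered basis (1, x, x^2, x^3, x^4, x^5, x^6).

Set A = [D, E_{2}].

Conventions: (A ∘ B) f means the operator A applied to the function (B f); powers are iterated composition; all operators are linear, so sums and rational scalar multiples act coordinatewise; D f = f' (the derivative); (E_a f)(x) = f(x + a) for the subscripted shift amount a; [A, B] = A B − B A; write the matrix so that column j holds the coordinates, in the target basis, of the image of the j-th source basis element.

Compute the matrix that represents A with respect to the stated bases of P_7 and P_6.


image of 1: 0
image of x: 0
image of x^2: 0
image of x^3: 0
image of x^4: 0
image of x^5: 0
image of x^6: 0
image of x^7: 0
each image's coordinates form column j of the matrix

the matrix is [[0, 0, 0, 0, 0, 0, 0, 0]; [0, 0, 0, 0, 0, 0, 0, 0]; [0, 0, 0, 0, 0, 0, 0, 0]; [0, 0, 0, 0, 0, 0, 0, 0]; [0, 0, 0, 0, 0, 0, 0, 0]; [0, 0, 0, 0, 0, 0, 0, 0]; [0, 0, 0, 0, 0, 0, 0, 0]] (rows listed top to bottom)


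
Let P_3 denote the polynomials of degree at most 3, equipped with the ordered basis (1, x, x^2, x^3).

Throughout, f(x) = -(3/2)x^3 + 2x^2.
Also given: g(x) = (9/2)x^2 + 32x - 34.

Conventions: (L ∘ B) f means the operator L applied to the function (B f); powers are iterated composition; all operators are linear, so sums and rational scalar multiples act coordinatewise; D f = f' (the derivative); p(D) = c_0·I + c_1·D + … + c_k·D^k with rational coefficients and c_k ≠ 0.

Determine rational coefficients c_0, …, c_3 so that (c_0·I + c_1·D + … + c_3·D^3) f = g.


c_0 = 0, c_1 = -1, c_2 = -4, c_3 = 2

D^0 f = -(3/2)x^3 + 2x^2
D^1 f = -(9/2)x^2 + 4x
D^2 f = -9x + 4
D^3 f = -9
matching coefficients of g against c_0 f + c_1 Df + … from the top degree down determines the c_i
solution: c_0 = 0, c_1 = -1, c_2 = -4, c_3 = 2


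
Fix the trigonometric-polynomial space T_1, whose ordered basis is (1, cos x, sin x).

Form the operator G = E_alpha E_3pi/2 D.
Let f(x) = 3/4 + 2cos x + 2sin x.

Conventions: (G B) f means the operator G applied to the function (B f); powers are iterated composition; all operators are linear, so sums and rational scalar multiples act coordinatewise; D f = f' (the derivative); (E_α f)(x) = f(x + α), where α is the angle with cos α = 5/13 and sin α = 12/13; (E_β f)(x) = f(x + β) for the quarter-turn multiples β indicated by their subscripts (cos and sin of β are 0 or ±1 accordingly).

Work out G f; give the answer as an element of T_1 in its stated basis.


the image equals g(x) = (34/13)cos x - (14/13)sin x

D f = 2cos x - 2sin x
E_3pi/2 D f = 2cos x + 2sin x
E_alpha E_3pi/2 D f = (34/13)cos x - (14/13)sin x


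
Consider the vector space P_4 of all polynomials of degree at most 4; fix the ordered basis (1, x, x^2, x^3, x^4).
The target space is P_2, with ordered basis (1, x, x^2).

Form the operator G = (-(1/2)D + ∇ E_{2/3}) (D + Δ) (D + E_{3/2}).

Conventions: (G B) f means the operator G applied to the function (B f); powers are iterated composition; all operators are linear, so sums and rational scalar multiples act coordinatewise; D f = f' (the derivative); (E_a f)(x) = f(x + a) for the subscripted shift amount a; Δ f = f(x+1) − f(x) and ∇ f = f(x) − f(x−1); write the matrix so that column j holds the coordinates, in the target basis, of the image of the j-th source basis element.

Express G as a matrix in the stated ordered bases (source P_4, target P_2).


image of 1: 0
image of x: 0
image of x^2: 2
image of x^3: 6x + 37/2
image of x^4: 12x^2 + 74x + 206/3
each image's coordinates form column j of the matrix

the matrix is [[0, 0, 2, 37/2, 206/3]; [0, 0, 0, 6, 74]; [0, 0, 0, 0, 12]] (rows listed top to bottom)


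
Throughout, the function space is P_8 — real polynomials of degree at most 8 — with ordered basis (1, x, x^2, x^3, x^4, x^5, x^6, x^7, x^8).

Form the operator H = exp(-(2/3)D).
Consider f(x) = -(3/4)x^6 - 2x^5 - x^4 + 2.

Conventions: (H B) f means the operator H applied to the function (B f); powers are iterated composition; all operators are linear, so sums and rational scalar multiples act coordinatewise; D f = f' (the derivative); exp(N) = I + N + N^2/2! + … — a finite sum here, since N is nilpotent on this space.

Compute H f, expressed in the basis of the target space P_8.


the result is g(x) = -(3/4)x^6 + x^5 + (2/3)x^4 - (16/9)x^3 + (28/27)x^2 - (16/81)x + 2

order-1 term: 3x^5 + (20/3)x^4 + (8/3)x^3
order-2 term: -5x^4 - (80/9)x^3 - (8/3)x^2
order-3 term: (40/9)x^3 + (160/27)x^2 + (32/27)x
order-4 term: -(20/9)x^2 - (160/81)x - 16/81
order-5 term: (16/27)x + 64/243
order-6 term: -16/243
the series for exp(-(2/3)D) f terminates at order 6
exp(-(2/3)D) f = -(3/4)x^6 + x^5 + (2/3)x^4 - (16/9)x^3 + (28/27)x^2 - (16/81)x + 2


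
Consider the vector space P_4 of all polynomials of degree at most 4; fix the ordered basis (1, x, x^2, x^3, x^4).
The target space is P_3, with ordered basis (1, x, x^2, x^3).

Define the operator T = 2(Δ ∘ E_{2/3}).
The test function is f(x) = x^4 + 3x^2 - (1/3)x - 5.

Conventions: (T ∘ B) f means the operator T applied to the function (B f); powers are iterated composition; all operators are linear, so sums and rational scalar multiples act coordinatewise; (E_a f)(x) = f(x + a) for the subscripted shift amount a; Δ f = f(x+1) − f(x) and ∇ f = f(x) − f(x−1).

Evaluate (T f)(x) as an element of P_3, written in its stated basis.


the result is g(x) = 8x^3 + 28x^2 + (140/3)x + 766/27

E_{2/3} f = x^4 + (8/3)x^3 + (17/3)x^2 + (131/27)x - 299/81
Δ E_{2/3} f = 4x^3 + 14x^2 + (70/3)x + 383/27
(2(Δ ∘ E_{2/3})) f = 8x^3 + 28x^2 + (140/3)x + 766/27


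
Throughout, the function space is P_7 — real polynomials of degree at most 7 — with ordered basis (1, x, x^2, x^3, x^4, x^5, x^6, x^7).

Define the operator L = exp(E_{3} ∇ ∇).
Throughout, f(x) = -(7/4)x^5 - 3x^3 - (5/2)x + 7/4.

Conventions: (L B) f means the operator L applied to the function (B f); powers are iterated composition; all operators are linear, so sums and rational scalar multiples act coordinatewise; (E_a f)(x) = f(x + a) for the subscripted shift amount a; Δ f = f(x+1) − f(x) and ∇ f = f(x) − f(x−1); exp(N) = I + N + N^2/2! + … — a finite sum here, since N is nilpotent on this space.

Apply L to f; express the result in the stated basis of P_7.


order-1 term: -35x^3 - 210x^2 - (911/2)x - 351
order-2 term: -105x - 420
the series for exp(E_{3} ∇ ∇) f terminates at order 2
exp(E_{3} ∇ ∇) f = -(7/4)x^5 - 38x^3 - 210x^2 - 563x - 3077/4

the image equals g(x) = -(7/4)x^5 - 38x^3 - 210x^2 - 563x - 3077/4


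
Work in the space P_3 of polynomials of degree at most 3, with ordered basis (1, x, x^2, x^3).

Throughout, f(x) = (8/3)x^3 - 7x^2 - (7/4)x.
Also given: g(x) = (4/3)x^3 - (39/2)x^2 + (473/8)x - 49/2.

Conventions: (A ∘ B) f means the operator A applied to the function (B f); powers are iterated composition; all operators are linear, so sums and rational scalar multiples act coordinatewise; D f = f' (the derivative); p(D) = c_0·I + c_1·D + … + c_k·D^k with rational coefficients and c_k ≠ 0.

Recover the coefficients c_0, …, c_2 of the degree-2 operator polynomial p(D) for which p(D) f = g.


p(D) = (1/2)·I − 2·D + 2·D^2, i.e. c_0 = 1/2, c_1 = -2, c_2 = 2

D^0 f = (8/3)x^3 - 7x^2 - (7/4)x
D^1 f = 8x^2 - 14x - 7/4
D^2 f = 16x - 14
matching coefficients of g against c_0 f + c_1 Df + … from the top degree down determines the c_i
solution: c_0 = 1/2, c_1 = -2, c_2 = 2


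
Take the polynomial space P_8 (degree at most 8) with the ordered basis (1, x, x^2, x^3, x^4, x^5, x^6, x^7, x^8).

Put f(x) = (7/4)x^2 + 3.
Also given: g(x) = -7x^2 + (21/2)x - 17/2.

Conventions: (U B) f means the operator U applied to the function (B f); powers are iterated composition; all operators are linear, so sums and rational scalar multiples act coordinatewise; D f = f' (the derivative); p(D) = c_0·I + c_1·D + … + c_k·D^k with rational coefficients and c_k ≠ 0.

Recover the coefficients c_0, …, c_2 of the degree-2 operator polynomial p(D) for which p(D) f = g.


p(D) = -4·I + 3·D + D^2, i.e. c_0 = -4, c_1 = 3, c_2 = 1

D^0 f = (7/4)x^2 + 3
D^1 f = (7/2)x
D^2 f = 7/2
matching coefficients of g against c_0 f + c_1 Df + … from the top degree down determines the c_i
solution: c_0 = -4, c_1 = 3, c_2 = 1


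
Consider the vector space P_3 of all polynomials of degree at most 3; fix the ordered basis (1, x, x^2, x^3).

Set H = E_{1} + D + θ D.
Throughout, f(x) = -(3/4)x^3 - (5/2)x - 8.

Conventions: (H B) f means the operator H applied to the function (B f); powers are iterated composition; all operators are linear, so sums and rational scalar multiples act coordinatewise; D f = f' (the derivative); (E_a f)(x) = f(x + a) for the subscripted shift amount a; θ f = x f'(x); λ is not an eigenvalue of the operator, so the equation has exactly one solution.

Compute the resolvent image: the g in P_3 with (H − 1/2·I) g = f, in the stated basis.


the result is g(x) = -(3/2)x^3 + 36x^2 - 428x + 1627

write g with unknown coordinates in the stated basis and equate coefficients in (H − 1/2·I) g = f
solving from the highest basis element down gives g = -(3/2)x^3 + 36x^2 - 428x + 1627
check: H g = -(3/2)x^3 + 18x^2 - (433/2)x + 1611/2
so H g − 1/2·g = -(3/4)x^3 - (5/2)x - 8 = f ✓


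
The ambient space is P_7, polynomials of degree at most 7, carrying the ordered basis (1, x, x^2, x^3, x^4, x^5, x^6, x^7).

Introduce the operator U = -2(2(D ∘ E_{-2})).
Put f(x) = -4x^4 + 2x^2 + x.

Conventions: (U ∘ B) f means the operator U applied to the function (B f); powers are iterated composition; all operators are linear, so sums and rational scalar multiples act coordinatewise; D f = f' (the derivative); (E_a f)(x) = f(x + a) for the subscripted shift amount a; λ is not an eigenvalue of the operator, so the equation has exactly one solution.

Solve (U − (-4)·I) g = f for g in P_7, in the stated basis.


g(x) = -x^4 - 4x^3 + (25/2)x^2 + (101/4)x - 163/4

write g with unknown coordinates in the stated basis and equate coefficients in (U − (-4)·I) g = f
solving from the highest basis element down gives g = -x^4 - 4x^3 + (25/2)x^2 + (101/4)x - 163/4
check: U g = 16x^3 - 48x^2 - 100x + 163
so U g − (-4)·g = -4x^4 + 2x^2 + x = f ✓


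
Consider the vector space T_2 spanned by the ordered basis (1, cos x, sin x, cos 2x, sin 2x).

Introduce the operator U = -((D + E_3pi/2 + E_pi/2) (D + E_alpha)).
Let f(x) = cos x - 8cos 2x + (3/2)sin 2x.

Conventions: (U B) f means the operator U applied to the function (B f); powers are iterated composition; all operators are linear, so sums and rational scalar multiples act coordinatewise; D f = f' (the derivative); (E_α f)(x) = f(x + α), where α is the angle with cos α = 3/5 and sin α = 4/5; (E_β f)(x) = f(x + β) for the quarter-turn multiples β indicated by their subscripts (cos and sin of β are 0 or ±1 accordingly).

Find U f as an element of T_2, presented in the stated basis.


D f = -sin x + 3cos 2x + 16sin 2x
E_alpha f = (3/5)cos x - (4/5)sin x + (92/25)cos 2x + (363/50)sin 2x
(D + E_alpha) f = (3/5)cos x - (9/5)sin x + (167/25)cos 2x + (1163/50)sin 2x
D (D + E_alpha) f = -(9/5)cos x - (3/5)sin x + (1163/25)cos 2x - (334/25)sin 2x
E_3pi/2 (D + E_alpha) f = (9/5)cos x + (3/5)sin x - (167/25)cos 2x - (1163/50)sin 2x
E_pi/2 (D + E_alpha) f = -(9/5)cos x - (3/5)sin x - (167/25)cos 2x - (1163/50)sin 2x
(D + E_3pi/2 + E_pi/2) (D + E_alpha) f = -(9/5)cos x - (3/5)sin x + (829/25)cos 2x - (1497/25)sin 2x
(-((D + E_3pi/2 + E_pi/2) (D + E_alpha))) f = (9/5)cos x + (3/5)sin x - (829/25)cos 2x + (1497/25)sin 2x

the image equals g(x) = (9/5)cos x + (3/5)sin x - (829/25)cos 2x + (1497/25)sin 2x


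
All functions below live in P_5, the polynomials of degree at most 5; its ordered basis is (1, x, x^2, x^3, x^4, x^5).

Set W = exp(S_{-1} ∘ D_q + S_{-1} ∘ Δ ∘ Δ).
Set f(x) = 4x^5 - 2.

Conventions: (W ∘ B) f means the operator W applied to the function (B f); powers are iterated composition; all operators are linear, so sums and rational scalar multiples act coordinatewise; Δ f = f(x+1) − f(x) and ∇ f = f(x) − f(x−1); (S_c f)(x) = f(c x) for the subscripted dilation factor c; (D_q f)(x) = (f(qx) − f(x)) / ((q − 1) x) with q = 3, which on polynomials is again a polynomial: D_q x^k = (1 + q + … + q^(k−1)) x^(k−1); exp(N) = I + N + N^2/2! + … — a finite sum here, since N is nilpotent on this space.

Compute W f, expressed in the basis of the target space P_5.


the image equals g(x) = 4x^5 + 484x^4 - 9760x^3 - (117968/3)x^2 + 51800x - 74878/3

order-1 term: 484x^4 - 80x^3 + 240x^2 - 280x + 120
order-2 term: -9680x^3 + 2384x^2 - 6048x + 3248
order-3 term: -(125840/3)x^2 + (48544/3)x - 59360/3
order-4 term: (125840/3)x - 16928
order-5 term: 25168/3
the series for exp(S_{-1} ∘ D_q + S_{-1} ∘ Δ ∘ Δ) f terminates at order 5
exp(S_{-1} ∘ D_q + S_{-1} ∘ Δ ∘ Δ) f = 4x^5 + 484x^4 - 9760x^3 - (117968/3)x^2 + 51800x - 74878/3


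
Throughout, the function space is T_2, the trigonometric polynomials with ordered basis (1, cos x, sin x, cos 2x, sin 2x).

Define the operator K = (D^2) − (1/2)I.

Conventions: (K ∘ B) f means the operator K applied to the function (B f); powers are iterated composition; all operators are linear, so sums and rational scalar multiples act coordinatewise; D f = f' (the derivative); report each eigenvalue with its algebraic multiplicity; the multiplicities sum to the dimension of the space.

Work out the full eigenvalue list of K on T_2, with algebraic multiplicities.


image of 1: -1/2
image of cos x: -(3/2)cos x
image of sin x: -(3/2)sin x
image of cos 2x: -(9/2)cos 2x
image of sin 2x: -(9/2)sin 2x
the matrix is diagonal; its diagonal is (-1/2, -3/2, -3/2, -9/2, -9/2)
for a triangular matrix the eigenvalues are the diagonal entries, with algebraic multiplicity their repetition count

λ = -9/2 (multiplicity 2), λ = -3/2 (multiplicity 2), λ = -1/2 (multiplicity 1)


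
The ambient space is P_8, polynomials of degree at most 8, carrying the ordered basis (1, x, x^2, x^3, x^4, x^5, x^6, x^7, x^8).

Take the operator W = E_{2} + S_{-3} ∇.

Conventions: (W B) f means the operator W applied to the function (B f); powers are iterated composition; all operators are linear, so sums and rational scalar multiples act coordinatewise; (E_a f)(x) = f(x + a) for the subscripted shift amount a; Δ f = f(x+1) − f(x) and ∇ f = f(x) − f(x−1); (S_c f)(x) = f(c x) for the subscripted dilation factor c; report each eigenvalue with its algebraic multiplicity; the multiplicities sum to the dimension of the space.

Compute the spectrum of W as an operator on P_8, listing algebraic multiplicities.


image of 1: 1
image of x: x + 3
image of x^2: x^2 - 2x + 3
image of x^3: x^3 + 33x^2 + 21x + 9
image of x^4: x^4 - 100x^3 - 30x^2 + 20x + 15
image of x^5: x^5 + 415x^4 + 310x^3 + 170x^2 + 95x + 33
image of x^6: x^6 - 1446x^5 - 1155x^4 - 380x^3 + 105x^2 + 174x + 63
image of x^7: x^7 + 5117x^6 + 5187x^5 + 3115x^4 + 1505x^3 + 861x^2 + 469x + 129
image of x^8: x^8 - 17480x^7 - 20300x^6 - 13160x^5 - 4550x^4 + 280x^3 + 1540x^2 + 1000x + 255
the matrix is upper triangular; its diagonal is (1, 1, 1, 1, 1, 1, 1, 1, 1)
for a triangular matrix the eigenvalues are the diagonal entries, with algebraic multiplicity their repetition count

λ = 1 (multiplicity 9)


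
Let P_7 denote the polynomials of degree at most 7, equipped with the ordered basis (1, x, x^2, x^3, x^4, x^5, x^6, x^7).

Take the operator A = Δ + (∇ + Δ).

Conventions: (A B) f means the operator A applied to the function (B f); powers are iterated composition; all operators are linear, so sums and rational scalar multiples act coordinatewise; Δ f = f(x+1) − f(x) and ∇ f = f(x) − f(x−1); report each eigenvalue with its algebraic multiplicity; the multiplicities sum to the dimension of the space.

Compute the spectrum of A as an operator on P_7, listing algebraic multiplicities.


λ = 0 (multiplicity 8)

image of 1: 0
image of x: 3
image of x^2: 6x + 1
image of x^3: 9x^2 + 3x + 3
image of x^4: 12x^3 + 6x^2 + 12x + 1
image of x^5: 15x^4 + 10x^3 + 30x^2 + 5x + 3
image of x^6: 18x^5 + 15x^4 + 60x^3 + 15x^2 + 18x + 1
image of x^7: 21x^6 + 21x^5 + 105x^4 + 35x^3 + 63x^2 + 7x + 3
the matrix is upper triangular; its diagonal is (0, 0, 0, 0, 0, 0, 0, 0)
for a triangular matrix the eigenvalues are the diagonal entries, with algebraic multiplicity their repetition count


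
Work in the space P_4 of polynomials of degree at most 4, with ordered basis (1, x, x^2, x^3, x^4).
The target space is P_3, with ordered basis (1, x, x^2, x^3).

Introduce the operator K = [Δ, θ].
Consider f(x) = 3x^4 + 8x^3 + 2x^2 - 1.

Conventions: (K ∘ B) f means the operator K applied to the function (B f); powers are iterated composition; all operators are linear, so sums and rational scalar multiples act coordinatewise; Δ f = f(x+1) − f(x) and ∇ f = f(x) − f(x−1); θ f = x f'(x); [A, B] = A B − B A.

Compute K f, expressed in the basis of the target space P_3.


g(x) = 12x^3 + 60x^2 + 88x + 40

θ f = 12x^4 + 24x^3 + 4x^2
Δ θ f = 48x^3 + 144x^2 + 128x + 40
Δ f = 12x^3 + 42x^2 + 40x + 13
θ Δ f = 36x^3 + 84x^2 + 40x
[Δ, θ] f = 12x^3 + 60x^2 + 88x + 40


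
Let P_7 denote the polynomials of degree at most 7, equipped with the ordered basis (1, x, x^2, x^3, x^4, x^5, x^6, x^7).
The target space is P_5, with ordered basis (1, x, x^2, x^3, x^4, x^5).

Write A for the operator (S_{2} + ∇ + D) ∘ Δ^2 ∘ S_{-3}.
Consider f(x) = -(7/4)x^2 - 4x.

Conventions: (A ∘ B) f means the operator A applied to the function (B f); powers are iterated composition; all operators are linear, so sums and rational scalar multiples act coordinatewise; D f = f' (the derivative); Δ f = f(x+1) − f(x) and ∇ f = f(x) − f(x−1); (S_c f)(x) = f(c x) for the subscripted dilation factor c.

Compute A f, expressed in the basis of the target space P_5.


S_{-3} f = -(63/4)x^2 + 12x
Δ S_{-3} f = -(63/2)x - 15/4
Δ Δ S_{-3} f = -63/2
S_{2} Δ^2 S_{-3} f = -63/2
∇ Δ^2 S_{-3} f = 0
D Δ^2 S_{-3} f = 0
(S_{2} + ∇ + D) Δ^2 S_{-3} f = -63/2

the result is g(x) = -63/2


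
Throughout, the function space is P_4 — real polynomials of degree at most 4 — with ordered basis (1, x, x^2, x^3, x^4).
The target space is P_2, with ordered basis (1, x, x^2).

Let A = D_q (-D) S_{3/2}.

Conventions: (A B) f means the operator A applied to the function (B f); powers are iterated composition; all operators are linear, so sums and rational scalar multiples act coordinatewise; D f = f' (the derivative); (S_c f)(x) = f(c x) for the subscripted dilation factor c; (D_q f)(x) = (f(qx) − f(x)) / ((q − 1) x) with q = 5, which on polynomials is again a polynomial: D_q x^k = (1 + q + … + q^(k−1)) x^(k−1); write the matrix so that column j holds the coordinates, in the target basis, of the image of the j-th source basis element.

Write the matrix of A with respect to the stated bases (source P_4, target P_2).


the matrix is [[0, 0, -9/2, 0, 0]; [0, 0, 0, -243/4, 0]; [0, 0, 0, 0, -2511/4]] (rows listed top to bottom)

image of 1: 0
image of x: 0
image of x^2: -9/2
image of x^3: -(243/4)x
image of x^4: -(2511/4)x^2
each image's coordinates form column j of the matrix


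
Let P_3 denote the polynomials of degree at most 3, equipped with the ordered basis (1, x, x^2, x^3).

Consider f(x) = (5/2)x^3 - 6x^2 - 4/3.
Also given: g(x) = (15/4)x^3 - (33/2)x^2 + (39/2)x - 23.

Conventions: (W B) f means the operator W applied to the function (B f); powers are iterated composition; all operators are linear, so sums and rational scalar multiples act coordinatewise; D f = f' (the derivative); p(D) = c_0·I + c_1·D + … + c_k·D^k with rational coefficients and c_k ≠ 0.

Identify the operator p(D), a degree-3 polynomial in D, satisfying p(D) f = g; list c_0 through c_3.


p(D) = (3/2)·I − D + (1/2)·D^2 − D^3, i.e. c_0 = 3/2, c_1 = -1, c_2 = 1/2, c_3 = -1

D^0 f = (5/2)x^3 - 6x^2 - 4/3
D^1 f = (15/2)x^2 - 12x
D^2 f = 15x - 12
D^3 f = 15
matching coefficients of g against c_0 f + c_1 Df + … from the top degree down determines the c_i
solution: c_0 = 3/2, c_1 = -1, c_2 = 1/2, c_3 = -1


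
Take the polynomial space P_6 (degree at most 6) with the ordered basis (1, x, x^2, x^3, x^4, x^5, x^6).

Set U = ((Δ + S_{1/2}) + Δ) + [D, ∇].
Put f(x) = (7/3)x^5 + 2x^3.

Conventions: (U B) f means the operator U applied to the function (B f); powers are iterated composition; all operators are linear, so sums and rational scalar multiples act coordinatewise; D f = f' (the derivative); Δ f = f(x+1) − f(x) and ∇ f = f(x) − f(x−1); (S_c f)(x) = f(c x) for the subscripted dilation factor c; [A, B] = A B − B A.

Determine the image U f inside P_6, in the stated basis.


Δ f = (35/3)x^4 + (70/3)x^3 + (88/3)x^2 + (53/3)x + 13/3
S_{1/2} f = (7/96)x^5 + (1/4)x^3
(Δ + S_{1/2}) f = (7/96)x^5 + (35/3)x^4 + (283/12)x^3 + (88/3)x^2 + (53/3)x + 13/3
Δ f = (35/3)x^4 + (70/3)x^3 + (88/3)x^2 + (53/3)x + 13/3
((Δ + S_{1/2}) + Δ) f = (7/96)x^5 + (70/3)x^4 + (563/12)x^3 + (176/3)x^2 + (106/3)x + 26/3
∇ f = (35/3)x^4 - (70/3)x^3 + (88/3)x^2 - (53/3)x + 13/3
D ∇ f = (140/3)x^3 - 70x^2 + (176/3)x - 53/3
D f = (35/3)x^4 + 6x^2
∇ D f = (140/3)x^3 - 70x^2 + (176/3)x - 53/3
[D, ∇] f = 0
(((Δ + S_{1/2}) + Δ) + [D, ∇]) f = (7/96)x^5 + (70/3)x^4 + (563/12)x^3 + (176/3)x^2 + (106/3)x + 26/3

the image equals g(x) = (7/96)x^5 + (70/3)x^4 + (563/12)x^3 + (176/3)x^2 + (106/3)x + 26/3
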